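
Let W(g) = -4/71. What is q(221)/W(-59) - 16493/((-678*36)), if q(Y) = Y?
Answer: -95729989/24408 ≈ -3922.1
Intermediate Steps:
W(g) = -4/71 (W(g) = -4*1/71 = -4/71)
q(221)/W(-59) - 16493/((-678*36)) = 221/(-4/71) - 16493/((-678*36)) = 221*(-71/4) - 16493/(-24408) = -15691/4 - 16493*(-1/24408) = -15691/4 + 16493/24408 = -95729989/24408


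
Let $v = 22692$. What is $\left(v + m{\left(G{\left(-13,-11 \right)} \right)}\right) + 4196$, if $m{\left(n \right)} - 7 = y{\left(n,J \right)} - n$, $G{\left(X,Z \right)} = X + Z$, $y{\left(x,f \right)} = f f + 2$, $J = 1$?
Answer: $26922$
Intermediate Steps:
$y{\left(x,f \right)} = 2 + f^{2}$ ($y{\left(x,f \right)} = f^{2} + 2 = 2 + f^{2}$)
$m{\left(n \right)} = 10 - n$ ($m{\left(n \right)} = 7 - \left(-2 - 1 + n\right) = 7 - \left(-3 + n\right) = 10 - n$)
$\left(v + m{\left(G{\left(-13,-11 \right)} \right)}\right) + 4196 = \left(22692 + \left(10 - \left(-13 - 11\right)\right)\right) + 4196 = \left(22692 + \left(10 - -24\right)\right) + 4196 = \left(22692 + \left(10 + 24\right)\right) + 4196 = \left(22692 + 34\right) + 4196 = 22726 + 4196 = 26922$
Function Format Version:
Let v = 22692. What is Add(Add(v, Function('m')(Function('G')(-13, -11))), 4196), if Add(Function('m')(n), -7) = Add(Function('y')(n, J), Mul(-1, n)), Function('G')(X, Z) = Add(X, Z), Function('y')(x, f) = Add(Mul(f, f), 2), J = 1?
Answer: 26922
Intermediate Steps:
Function('y')(x, f) = Add(2, Pow(f, 2)) (Function('y')(x, f) = Add(Pow(f, 2), 2) = Add(2, Pow(f, 2)))
Function('m')(n) = Add(10, Mul(-1, n)) (Function('m')(n) = Add(7, Add(Add(2, Pow(1, 2)), Mul(-1, n))) = Add(7, Add(Add(2, 1), Mul(-1, n))) = Add(7, Add(3, Mul(-1, n))) = Add(10, Mul(-1, n)))
Add(Add(v, Function('m')(Function('G')(-13, -11))), 4196) = Add(Add(22692, Add(10, Mul(-1, Add(-13, -11)))), 4196) = Add(Add(22692, Add(10, Mul(-1, -24))), 4196) = Add(Add(22692, Add(10, 24)), 4196) = Add(Add(22692, 34), 4196) = Add(22726, 4196) = 26922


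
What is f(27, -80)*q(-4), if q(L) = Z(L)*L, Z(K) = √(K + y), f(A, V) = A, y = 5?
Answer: -108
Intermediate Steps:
Z(K) = √(5 + K) (Z(K) = √(K + 5) = √(5 + K))
q(L) = L*√(5 + L) (q(L) = √(5 + L)*L = L*√(5 + L))
f(27, -80)*q(-4) = 27*(-4*√(5 - 4)) = 27*(-4*√1) = 27*(-4*1) = 27*(-4) = -108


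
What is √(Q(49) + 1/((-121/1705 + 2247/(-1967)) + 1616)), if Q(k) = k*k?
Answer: √11876777674103492426/70332034 ≈ 49.000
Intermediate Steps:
Q(k) = k²
√(Q(49) + 1/((-121/1705 + 2247/(-1967)) + 1616)) = √(49² + 1/((-121/1705 + 2247/(-1967)) + 1616)) = √(2401 + 1/((-121*1/1705 + 2247*(-1/1967)) + 1616)) = √(2401 + 1/((-11/155 - 321/281) + 1616)) = √(2401 + 1/(-52846/43555 + 1616)) = √(2401 + 1/(70332034/43555)) = √(2401 + 43555/70332034) = √(168867257189/70332034) = √11876777674103492426/70332034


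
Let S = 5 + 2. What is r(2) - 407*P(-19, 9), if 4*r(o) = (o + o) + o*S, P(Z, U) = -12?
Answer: 9777/2 ≈ 4888.5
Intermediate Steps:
S = 7
r(o) = 9*o/4 (r(o) = ((o + o) + o*7)/4 = (2*o + 7*o)/4 = (9*o)/4 = 9*o/4)
r(2) - 407*P(-19, 9) = (9/4)*2 - 407*(-12) = 9/2 + 4884 = 9777/2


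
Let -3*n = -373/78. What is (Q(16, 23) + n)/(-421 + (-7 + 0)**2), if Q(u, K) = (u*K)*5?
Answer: -430933/87048 ≈ -4.9505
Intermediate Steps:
n = 373/234 (n = -(-373)/(3*78) = -1/3*(-373/78) = 373/234 ≈ 1.5940)
Q(u, K) = 5*K*u (Q(u, K) = (K*u)*5 = 5*K*u)
(Q(16, 23) + n)/(-421 + (-7 + 0)**2) = (5*23*16 + 373/234)/(-421 + (-7 + 0)**2) = (1840 + 373/234)/(-421 + (-7)**2) = 430933/(234*(-421 + 49)) = (430933/234)/(-372) = (430933/234)*(-1/372) = -430933/87048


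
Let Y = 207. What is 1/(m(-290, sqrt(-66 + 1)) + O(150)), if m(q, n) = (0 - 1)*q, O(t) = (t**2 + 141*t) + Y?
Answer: 1/44147 ≈ 2.2652e-5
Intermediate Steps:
O(t) = 207 + t**2 + 141*t (O(t) = (t**2 + 141*t) + 207 = 207 + t**2 + 141*t)
m(q, n) = -q
1/(m(-290, sqrt(-66 + 1)) + O(150)) = 1/(-1*(-290) + (207 + 150**2 + 141*150)) = 1/(290 + (207 + 22500 + 21150)) = 1/(290 + 43857) = 1/44147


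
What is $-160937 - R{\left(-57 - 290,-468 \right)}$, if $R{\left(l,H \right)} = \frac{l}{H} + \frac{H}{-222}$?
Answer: $- \frac{2786834435}{17316} \approx -1.6094 \cdot 10^{5}$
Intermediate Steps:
$R{\left(l,H \right)} = - \frac{H}{222} + \frac{l}{H}$ ($R{\left(l,H \right)} = \frac{l}{H} + H \left(- \frac{1}{222}\right) = \frac{l}{H} - \frac{H}{222} = - \frac{H}{222} + \frac{l}{H}$)
$-160937 - R{\left(-57 - 290,-468 \right)} = -160937 - \left(\left(- \frac{1}{222}\right) \left(-468\right) + \frac{-57 - 290}{-468}\right) = -160937 - \left(\frac{78}{37} + \left(-57 - 290\right) \left(- \frac{1}{468}\right)\right) = -160937 - \left(\frac{78}{37} - - \frac{347}{468}\right) = -160937 - \left(\frac{78}{37} + \frac{347}{468}\right) = -160937 - \frac{49343}{17316} = - \frac{2786834435}{17316}$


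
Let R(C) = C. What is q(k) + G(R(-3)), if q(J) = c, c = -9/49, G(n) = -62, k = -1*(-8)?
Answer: -3047/49 ≈ -62.184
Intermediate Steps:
k = 8
c = -9/49 (c = -9*1/49 = -9/49 ≈ -0.18367)
q(J) = -9/49
q(k) + G(R(-3)) = -9/49 - 62 = -3047/49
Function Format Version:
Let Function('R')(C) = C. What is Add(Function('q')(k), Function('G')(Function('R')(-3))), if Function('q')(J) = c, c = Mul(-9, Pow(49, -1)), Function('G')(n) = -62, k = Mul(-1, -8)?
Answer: Rational(-3047, 49) ≈ -62.184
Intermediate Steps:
k = 8
c = Rational(-9, 49) (c = Mul(-9, Rational(1, 49)) = Rational(-9, 49) ≈ -0.18367)
Function('q')(J) = Rational(-9, 49)
Add(Function('q')(k), Function('G')(Function('R')(-3))) = Add(Rational(-9, 49), -62) = Rational(-3047, 49)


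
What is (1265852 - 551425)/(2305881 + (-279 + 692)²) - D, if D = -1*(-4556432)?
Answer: -11283775311973/2476450 ≈ -4.5564e+6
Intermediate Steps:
D = 4556432
(1265852 - 551425)/(2305881 + (-279 + 692)²) - D = (1265852 - 551425)/(2305881 + (-279 + 692)²) - 1*4556432 = 714427/(2305881 + 413²) - 4556432 = 714427/(2305881 + 170569) - 4556432 = 714427/2476450 - 4556432 = -11283775311973/2476450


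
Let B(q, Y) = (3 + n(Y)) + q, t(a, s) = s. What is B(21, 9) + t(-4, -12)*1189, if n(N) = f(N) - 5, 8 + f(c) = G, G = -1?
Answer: -14258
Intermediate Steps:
f(c) = -9 (f(c) = -8 - 1 = -9)
n(N) = -14 (n(N) = -9 - 5 = -14)
B(q, Y) = -11 + q (B(q, Y) = (3 - 14) + q = -11 + q)
B(21, 9) + t(-4, -12)*1189 = (-11 + 21) - 12*1189 = 10 - 14268 = -14258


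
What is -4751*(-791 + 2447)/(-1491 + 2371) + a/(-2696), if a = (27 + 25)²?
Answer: -331462189/37070 ≈ -8941.5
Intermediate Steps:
a = 2704 (a = 52² = 2704)
-4751*(-791 + 2447)/(-1491 + 2371) + a/(-2696) = -4751*(-791 + 2447)/(-1491 + 2371) + 2704/(-2696) = -4751*1656/880 + 2704*(-1/2696) = -4751*1656*(1/880) - 338/337 = -4751/(1/(207/110)) - 338/337 = -4751/110/207 - 338/337 = -4751*207/110 - 338/337 = -983457/110 - 338/337 = -331462189/37070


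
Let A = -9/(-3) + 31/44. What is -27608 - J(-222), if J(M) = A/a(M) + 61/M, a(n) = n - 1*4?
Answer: -30472947287/1103784 ≈ -27608.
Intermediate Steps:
a(n) = -4 + n (a(n) = n - 4 = -4 + n)
A = 163/44 (A = -9*(-1/3) + 31*(1/44) = 3 + 31/44 = 163/44 ≈ 3.7045)
J(M) = 61/M + 163/(44*(-4 + M)) (J(M) = 163/(44*(-4 + M)) + 61/M = 61/M + 163/(44*(-4 + M)))
-27608 - J(-222) = -27608 - (-10736 + 2847*(-222))/(44*(-222)*(-4 - 222)) = -27608 - (-1)*(-10736 - 632034)/(44*222*(-226)) = -27608 - (-1)*(-1)*(-642770)/(44*222*226) = -27608 - 1*(-321385/1103784) = -27608 + 321385/1103784 = -30472947287/1103784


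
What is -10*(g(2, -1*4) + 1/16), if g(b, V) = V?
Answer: 315/8 ≈ 39.375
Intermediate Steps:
-10*(g(2, -1*4) + 1/16) = -10*(-1*4 + 1/16) = -10*(-4 + 1/16) = -10*(-63/16) = 315/8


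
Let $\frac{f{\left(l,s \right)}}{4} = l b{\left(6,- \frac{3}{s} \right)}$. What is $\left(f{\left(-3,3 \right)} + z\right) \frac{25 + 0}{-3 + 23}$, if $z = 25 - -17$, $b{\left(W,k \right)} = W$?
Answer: $- \frac{75}{2} \approx -37.5$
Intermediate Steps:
$f{\left(l,s \right)} = 24 l$ ($f{\left(l,s \right)} = 4 l 6 = 4 \cdot 6 l = 24 l$)
$z = 42$ ($z = 25 + 17 = 42$)
$\left(f{\left(-3,3 \right)} + z\right) \frac{25 + 0}{-3 + 23} = \left(24 \left(-3\right) + 42\right) \frac{25 + 0}{-3 + 23} = \left(-72 + 42\right) \frac{25}{20} = - 30 \cdot 25 \cdot \frac{1}{20} = \left(-30\right) \frac{5}{4} = - \frac{75}{2}$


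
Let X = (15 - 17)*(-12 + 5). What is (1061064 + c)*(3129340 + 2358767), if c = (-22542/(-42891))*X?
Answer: 4897372716484284/841 ≈ 5.8233e+12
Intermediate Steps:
X = 14 (X = -2*(-7) = 14)
c = 6188/841 (c = -22542/(-42891)*14 = -22542*(-1/42891)*14 = (442/841)*14 = 6188/841 ≈ 7.3579)
(1061064 + c)*(3129340 + 2358767) = (1061064 + 6188/841)*(3129340 + 2358767) = (892361012/841)*5488107 = 4897372716484284/841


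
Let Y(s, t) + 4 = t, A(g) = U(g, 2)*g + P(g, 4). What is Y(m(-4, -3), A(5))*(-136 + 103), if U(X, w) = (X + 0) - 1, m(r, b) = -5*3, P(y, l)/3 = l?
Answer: -924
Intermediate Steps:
P(y, l) = 3*l
m(r, b) = -15
U(X, w) = -1 + X (U(X, w) = X - 1 = -1 + X)
A(g) = 12 + g*(-1 + g) (A(g) = (-1 + g)*g + 3*4 = g*(-1 + g) + 12 = 12 + g*(-1 + g))
Y(s, t) = -4 + t
Y(m(-4, -3), A(5))*(-136 + 103) = (-4 + (12 + 5*(-1 + 5)))*(-136 + 103) = (-4 + (12 + 5*4))*(-33) = (-4 + (12 + 20))*(-33) = (-4 + 32)*(-33) = 28*(-33) = -924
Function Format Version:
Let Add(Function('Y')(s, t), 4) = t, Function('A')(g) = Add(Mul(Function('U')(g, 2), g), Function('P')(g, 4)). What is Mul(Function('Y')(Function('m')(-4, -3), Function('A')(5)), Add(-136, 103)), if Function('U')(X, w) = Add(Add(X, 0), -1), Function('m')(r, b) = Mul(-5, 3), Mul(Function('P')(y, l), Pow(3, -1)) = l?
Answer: -924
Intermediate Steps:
Function('P')(y, l) = Mul(3, l)
Function('m')(r, b) = -15
Function('U')(X, w) = Add(-1, X) (Function('U')(X, w) = Add(X, -1) = Add(-1, X))
Function('A')(g) = Add(12, Mul(g, Add(-1, g))) (Function('A')(g) = Add(Mul(Add(-1, g), g), Mul(3, 4)) = Add(Mul(g, Add(-1, g)), 12) = Add(12, Mul(g, Add(-1, g))))
Function('Y')(s, t) = Add(-4, t)
Mul(Function('Y')(Function('m')(-4, -3), Function('A')(5)), Add(-136, 103)) = Mul(Add(-4, Add(12, Mul(5, Add(-1, 5)))), Add(-136, 103)) = Mul(Add(-4, Add(12, Mul(5, 4))), -33) = Mul(Add(-4, Add(12, 20)), -33) = Mul(Add(-4, 32), -33) = Mul(28, -33) = -924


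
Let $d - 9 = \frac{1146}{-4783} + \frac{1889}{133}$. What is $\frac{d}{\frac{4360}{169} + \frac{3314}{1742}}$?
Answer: $\frac{165405478160}{199531994879} \approx 0.82897$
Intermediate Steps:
$d = \frac{14607920}{636139}$ ($d = 9 + \left(\frac{1146}{-4783} + \frac{1889}{133}\right) = 9 + \left(1146 \left(- \frac{1}{4783}\right) + 1889 \cdot \frac{1}{133}\right) = 9 + \left(- \frac{1146}{4783} + \frac{1889}{133}\right) = 9 + \frac{8882669}{636139} = \frac{14607920}{636139} \approx 22.963$)
$\frac{d}{\frac{4360}{169} + \frac{3314}{1742}} = \frac{14607920}{636139 \left(\frac{4360}{169} + \frac{3314}{1742}\right)} = \frac{14607920}{636139 \left(4360 \cdot \frac{1}{169} + 3314 \cdot \frac{1}{1742}\right)} = \frac{14607920}{636139 \left(\frac{4360}{169} + \frac{1657}{871}\right)} = \frac{14607920}{636139 \cdot \frac{313661}{11323}} = \frac{14607920}{636139} \cdot \frac{11323}{313661} = \frac{165405478160}{199531994879}$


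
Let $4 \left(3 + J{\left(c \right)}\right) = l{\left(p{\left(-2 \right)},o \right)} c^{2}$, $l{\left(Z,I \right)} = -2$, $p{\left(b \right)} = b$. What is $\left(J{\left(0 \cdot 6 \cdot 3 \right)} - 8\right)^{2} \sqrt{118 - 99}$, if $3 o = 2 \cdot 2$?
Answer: $121 \sqrt{19} \approx 527.43$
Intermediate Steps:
$o = \frac{4}{3}$ ($o = \frac{2 \cdot 2}{3} = \frac{1}{3} \cdot 4 = \frac{4}{3} \approx 1.3333$)
$J{\left(c \right)} = -3 - \frac{c^{2}}{2}$ ($J{\left(c \right)} = -3 + \frac{\left(-2\right) c^{2}}{4} = -3 - \frac{c^{2}}{2}$)
$\left(J{\left(0 \cdot 6 \cdot 3 \right)} - 8\right)^{2} \sqrt{118 - 99} = \left(\left(-3 - \frac{\left(0 \cdot 6 \cdot 3\right)^{2}}{2}\right) - 8\right)^{2} \sqrt{118 - 99} = \left(\left(-3 - \frac{\left(0 \cdot 3\right)^{2}}{2}\right) - 8\right)^{2} \sqrt{19} = \left(\left(-3 - \frac{0^{2}}{2}\right) - 8\right)^{2} \sqrt{19} = \left(\left(-3 - 0\right) - 8\right)^{2} \sqrt{19} = \left(\left(-3 + 0\right) - 8\right)^{2} \sqrt{19} = \left(-3 - 8\right)^{2} \sqrt{19} = \left(-11\right)^{2} \sqrt{19} = 121 \sqrt{19}$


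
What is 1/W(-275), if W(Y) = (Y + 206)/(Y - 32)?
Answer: 307/69 ≈ 4.4493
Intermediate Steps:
W(Y) = (206 + Y)/(-32 + Y)
1/W(-275) = 1/((206 - 275)/(-32 - 275)) = 1/(-69/(-307)) = 1/(-1/307*(-69)) = 1/(69/307) = 307/69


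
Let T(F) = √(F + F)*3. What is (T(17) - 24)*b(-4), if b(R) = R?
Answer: 96 - 12*√34 ≈ 26.029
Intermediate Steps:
T(F) = 3*√2*√F (T(F) = √(2*F)*3 = (√2*√F)*3 = 3*√2*√F)
(T(17) - 24)*b(-4) = (3*√2*√17 - 24)*(-4) = (3*√34 - 24)*(-4) = (-24 + 3*√34)*(-4) = 96 - 12*√34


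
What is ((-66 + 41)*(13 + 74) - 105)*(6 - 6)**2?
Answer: 0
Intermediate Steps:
((-66 + 41)*(13 + 74) - 105)*(6 - 6)**2 = (-25*87 - 105)*0**2 = (-2175 - 105)*0 = -2280*0 = 0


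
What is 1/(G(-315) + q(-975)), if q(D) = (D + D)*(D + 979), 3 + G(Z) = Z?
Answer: -1/8118 ≈ -0.00012318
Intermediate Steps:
G(Z) = -3 + Z
q(D) = 2*D*(979 + D) (q(D) = (2*D)*(979 + D) = 2*D*(979 + D))
1/(G(-315) + q(-975)) = 1/((-3 - 315) + 2*(-975)*(979 - 975)) = 1/(-318 + 2*(-975)*4) = 1/(-318 - 7800) = 1/(-8118) = -1/8118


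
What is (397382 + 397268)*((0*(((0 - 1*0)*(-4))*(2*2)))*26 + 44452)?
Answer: 35323781800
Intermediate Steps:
(397382 + 397268)*((0*(((0 - 1*0)*(-4))*(2*2)))*26 + 44452) = 794650*((0*(((0 + 0)*(-4))*4))*26 + 44452) = 794650*((0*((0*(-4))*4))*26 + 44452) = 794650*((0*(0*4))*26 + 44452) = 794650*((0*0)*26 + 44452) = 794650*(0*26 + 44452) = 794650*(0 + 44452) = 794650*44452 = 35323781800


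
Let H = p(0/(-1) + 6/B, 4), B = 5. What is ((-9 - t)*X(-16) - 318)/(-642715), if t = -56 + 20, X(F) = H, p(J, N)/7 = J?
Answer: 456/3213575 ≈ 0.00014190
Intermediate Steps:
p(J, N) = 7*J
H = 42/5 (H = 7*(0/(-1) + 6/5) = 7*(0*(-1) + 6*(⅕)) = 7*(0 + 6/5) = 7*(6/5) = 42/5 ≈ 8.4000)
X(F) = 42/5
t = -36
((-9 - t)*X(-16) - 318)/(-642715) = ((-9 - 1*(-36))*(42/5) - 318)/(-642715) = ((-9 + 36)*(42/5) - 318)*(-1/642715) = (27*(42/5) - 318)*(-1/642715) = (1134/5 - 318)*(-1/642715) = -456/5*(-1/642715) = 456/3213575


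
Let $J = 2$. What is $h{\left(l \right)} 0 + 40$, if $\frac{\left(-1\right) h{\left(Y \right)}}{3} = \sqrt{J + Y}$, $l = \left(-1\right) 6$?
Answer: $40$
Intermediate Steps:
$l = -6$
$h{\left(Y \right)} = - 3 \sqrt{2 + Y}$
$h{\left(l \right)} 0 + 40 = - 3 \sqrt{2 - 6} \cdot 0 + 40 = - 3 \sqrt{-4} \cdot 0 + 40 = - 3 \cdot 2 i 0 + 40 = - 6 i 0 + 40 = 0 + 40 = 40$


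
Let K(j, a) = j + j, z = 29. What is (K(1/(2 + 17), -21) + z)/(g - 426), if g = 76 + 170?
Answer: -553/3420 ≈ -0.16170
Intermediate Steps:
K(j, a) = 2*j
g = 246
(K(1/(2 + 17), -21) + z)/(g - 426) = (2/(2 + 17) + 29)/(246 - 426) = (2/19 + 29)/(-180) = (2*(1/19) + 29)*(-1/180) = (2/19 + 29)*(-1/180) = (553/19)*(-1/180) = -553/3420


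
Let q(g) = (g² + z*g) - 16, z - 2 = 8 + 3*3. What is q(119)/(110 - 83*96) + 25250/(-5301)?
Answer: -142691353/20827629 ≈ -6.8511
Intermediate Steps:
z = 19 (z = 2 + (8 + 3*3) = 2 + (8 + 9) = 2 + 17 = 19)
q(g) = -16 + g² + 19*g (q(g) = (g² + 19*g) - 16 = -16 + g² + 19*g)
q(119)/(110 - 83*96) + 25250/(-5301) = (-16 + 119² + 19*119)/(110 - 83*96) + 25250/(-5301) = (-16 + 14161 + 2261)/(110 - 7968) + 25250*(-1/5301) = 16406/(-7858) - 25250/5301 = 16406*(-1/7858) - 25250/5301 = -8203/3929 - 25250/5301 = -142691353/20827629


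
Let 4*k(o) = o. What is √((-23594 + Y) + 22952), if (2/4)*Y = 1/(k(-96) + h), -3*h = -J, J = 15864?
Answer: I*√1111850894/1316 ≈ 25.338*I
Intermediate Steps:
h = 5288 (h = -(-1)*15864/3 = -⅓*(-15864) = 5288)
k(o) = o/4
Y = 1/2632 (Y = 2/((¼)*(-96) + 5288) = 2/(-24 + 5288) = 2/5264 = 2*(1/5264) = 1/2632 ≈ 0.00037994)
√((-23594 + Y) + 22952) = √((-23594 + 1/2632) + 22952) = √(-62099407/2632 + 22952) = √(-1689743/2632) = I*√1111850894/1316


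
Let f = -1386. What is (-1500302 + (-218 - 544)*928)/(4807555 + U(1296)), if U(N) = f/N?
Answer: -158935536/346143883 ≈ -0.45916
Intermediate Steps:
U(N) = -1386/N
(-1500302 + (-218 - 544)*928)/(4807555 + U(1296)) = (-1500302 + (-218 - 544)*928)/(4807555 - 1386/1296) = (-1500302 - 762*928)/(4807555 - 1386*1/1296) = (-1500302 - 707136)/(4807555 - 77/72) = -2207438/346143883/72 = -2207438*72/346143883 = -158935536/346143883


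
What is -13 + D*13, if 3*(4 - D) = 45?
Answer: -156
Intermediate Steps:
D = -11 (D = 4 - 1/3*45 = 4 - 15 = -11)
-13 + D*13 = -13 - 11*13 = -13 - 143 = -156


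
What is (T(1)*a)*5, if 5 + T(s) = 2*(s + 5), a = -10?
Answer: -350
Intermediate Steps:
T(s) = 5 + 2*s (T(s) = -5 + 2*(s + 5) = -5 + 2*(5 + s) = -5 + (10 + 2*s) = 5 + 2*s)
(T(1)*a)*5 = ((5 + 2*1)*(-10))*5 = ((5 + 2)*(-10))*5 = (7*(-10))*5 = -70*5 = -350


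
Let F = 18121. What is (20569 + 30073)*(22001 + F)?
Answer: 2031858324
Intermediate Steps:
(20569 + 30073)*(22001 + F) = (20569 + 30073)*(22001 + 18121) = 50642*40122 = 2031858324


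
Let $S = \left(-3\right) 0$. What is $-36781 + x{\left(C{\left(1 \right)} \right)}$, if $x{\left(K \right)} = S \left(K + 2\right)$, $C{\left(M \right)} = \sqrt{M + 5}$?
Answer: $-36781$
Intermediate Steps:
$S = 0$
$C{\left(M \right)} = \sqrt{5 + M}$
$x{\left(K \right)} = 0$ ($x{\left(K \right)} = 0 \left(K + 2\right) = 0 \left(2 + K\right) = 0$)
$-36781 + x{\left(C{\left(1 \right)} \right)} = -36781 + 0 = -36781$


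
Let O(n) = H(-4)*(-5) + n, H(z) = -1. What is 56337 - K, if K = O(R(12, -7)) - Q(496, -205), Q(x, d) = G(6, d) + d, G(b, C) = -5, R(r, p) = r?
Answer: 56110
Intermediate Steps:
Q(x, d) = -5 + d
O(n) = 5 + n (O(n) = -1*(-5) + n = 5 + n)
K = 227 (K = (5 + 12) - (-5 - 205) = 17 - 1*(-210) = 17 + 210 = 227)
56337 - K = 56337 - 1*227 = 56337 - 227 = 56110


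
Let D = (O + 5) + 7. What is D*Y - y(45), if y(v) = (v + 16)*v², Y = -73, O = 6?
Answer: -124839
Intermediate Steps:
D = 18 (D = (6 + 5) + 7 = 11 + 7 = 18)
y(v) = v²*(16 + v) (y(v) = (16 + v)*v² = v²*(16 + v))
D*Y - y(45) = 18*(-73) - 45²*(16 + 45) = -1314 - 2025*61 = -1314 - 1*123525 = -1314 - 123525 = -124839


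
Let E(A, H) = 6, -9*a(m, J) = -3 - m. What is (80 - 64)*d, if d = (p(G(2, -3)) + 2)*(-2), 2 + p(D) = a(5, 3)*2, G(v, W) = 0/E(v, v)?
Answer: -512/9 ≈ -56.889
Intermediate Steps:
a(m, J) = ⅓ + m/9 (a(m, J) = -(-3 - m)/9 = ⅓ + m/9)
G(v, W) = 0 (G(v, W) = 0/6 = 0*(⅙) = 0)
p(D) = -2/9 (p(D) = -2 + (⅓ + (⅑)*5)*2 = -2 + (⅓ + 5/9)*2 = -2 + (8/9)*2 = -2 + 16/9 = -2/9)
d = -32/9 (d = (-2/9 + 2)*(-2) = (16/9)*(-2) = -32/9 ≈ -3.5556)
(80 - 64)*d = (80 - 64)*(-32/9) = 16*(-32/9) = -512/9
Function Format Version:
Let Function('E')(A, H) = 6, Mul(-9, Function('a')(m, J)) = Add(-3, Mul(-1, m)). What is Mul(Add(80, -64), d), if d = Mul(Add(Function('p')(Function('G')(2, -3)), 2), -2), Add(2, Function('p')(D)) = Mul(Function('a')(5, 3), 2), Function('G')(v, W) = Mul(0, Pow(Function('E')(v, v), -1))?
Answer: Rational(-512, 9) ≈ -56.889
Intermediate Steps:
Function('a')(m, J) = Add(Rational(1, 3), Mul(Rational(1, 9), m)) (Function('a')(m, J) = Mul(Rational(-1, 9), Add(-3, Mul(-1, m))) = Add(Rational(1, 3), Mul(Rational(1, 9), m)))
Function('G')(v, W) = 0 (Function('G')(v, W) = Mul(0, Pow(6, -1)) = Mul(0, Rational(1, 6)) = 0)
Function('p')(D) = Rational(-2, 9) (Function('p')(D) = Add(-2, Mul(Add(Rational(1, 3), Mul(Rational(1, 9), 5)), 2)) = Add(-2, Mul(Add(Rational(1, 3), Rational(5, 9)), 2)) = Add(-2, Mul(Rational(8, 9), 2)) = Add(-2, Rational(16, 9)) = Rational(-2, 9))
d = Rational(-32, 9) (d = Mul(Add(Rational(-2, 9), 2), -2) = Mul(Rational(16, 9), -2) = Rational(-32, 9) ≈ -3.5556)
Mul(Add(80, -64), d) = Mul(Add(80, -64), Rational(-32, 9)) = Mul(16, Rational(-32, 9)) = Rational(-512, 9)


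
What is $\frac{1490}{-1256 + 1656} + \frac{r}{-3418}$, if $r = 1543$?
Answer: $\frac{223781}{68360} \approx 3.2736$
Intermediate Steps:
$\frac{1490}{-1256 + 1656} + \frac{r}{-3418} = \frac{1490}{-1256 + 1656} + \frac{1543}{-3418} = \frac{1490}{400} + 1543 \left(- \frac{1}{3418}\right) = 1490 \cdot \frac{1}{400} - \frac{1543}{3418} = \frac{149}{40} - \frac{1543}{3418} = \frac{223781}{68360}$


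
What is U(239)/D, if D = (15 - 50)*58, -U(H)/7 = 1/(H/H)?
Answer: 1/290 ≈ 0.0034483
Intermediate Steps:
U(H) = -7 (U(H) = -7/(H/H) = -7/1 = -7*1 = -7)
D = -2030 (D = -35*58 = -2030)
U(239)/D = -7/(-2030) = -7*(-1/2030) = 1/290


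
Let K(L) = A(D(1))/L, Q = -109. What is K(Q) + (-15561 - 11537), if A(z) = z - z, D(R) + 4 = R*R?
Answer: -27098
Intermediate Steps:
D(R) = -4 + R**2 (D(R) = -4 + R*R = -4 + R**2)
A(z) = 0
K(L) = 0 (K(L) = 0/L = 0)
K(Q) + (-15561 - 11537) = 0 + (-15561 - 11537) = 0 - 27098 = -27098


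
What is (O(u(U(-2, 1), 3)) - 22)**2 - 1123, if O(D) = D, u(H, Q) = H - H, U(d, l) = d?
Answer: -639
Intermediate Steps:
u(H, Q) = 0
(O(u(U(-2, 1), 3)) - 22)**2 - 1123 = (0 - 22)**2 - 1123 = (-22)**2 - 1123 = 484 - 1123 = -639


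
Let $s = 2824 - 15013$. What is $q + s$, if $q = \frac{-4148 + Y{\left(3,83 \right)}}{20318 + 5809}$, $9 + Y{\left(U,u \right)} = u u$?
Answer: $- \frac{318459271}{26127} \approx -12189.0$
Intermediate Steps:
$s = -12189$
$Y{\left(U,u \right)} = -9 + u^{2}$ ($Y{\left(U,u \right)} = -9 + u u = -9 + u^{2}$)
$q = \frac{2732}{26127}$ ($q = \frac{-4148 - \left(9 - 83^{2}\right)}{20318 + 5809} = \frac{-4148 + \left(-9 + 6889\right)}{26127} = \left(-4148 + 6880\right) \frac{1}{26127} = 2732 \cdot \frac{1}{26127} = \frac{2732}{26127} \approx 0.10457$)
$q + s = \frac{2732}{26127} - 12189 = - \frac{318459271}{26127}$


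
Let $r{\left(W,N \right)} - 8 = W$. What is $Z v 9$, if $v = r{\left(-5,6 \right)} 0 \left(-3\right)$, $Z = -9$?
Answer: $0$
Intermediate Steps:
$r{\left(W,N \right)} = 8 + W$
$v = 0$ ($v = \left(8 - 5\right) 0 \left(-3\right) = 3 \cdot 0 \left(-3\right) = 0 \left(-3\right) = 0$)
$Z v 9 = \left(-9\right) 0 \cdot 9 = 0 \cdot 9 = 0$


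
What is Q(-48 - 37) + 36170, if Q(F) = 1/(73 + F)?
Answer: 434039/12 ≈ 36170.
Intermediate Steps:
Q(-48 - 37) + 36170 = 1/(73 + (-48 - 37)) + 36170 = 1/(73 - 85) + 36170 = 1/(-12) + 36170 = -1/12 + 36170 = 434039/12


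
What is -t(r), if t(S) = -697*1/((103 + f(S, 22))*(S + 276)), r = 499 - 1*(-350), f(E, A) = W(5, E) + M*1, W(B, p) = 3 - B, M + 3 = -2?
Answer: 697/108000 ≈ 0.0064537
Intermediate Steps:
M = -5 (M = -3 - 2 = -5)
f(E, A) = -7 (f(E, A) = (3 - 1*5) - 5*1 = (3 - 5) - 5 = -2 - 5 = -7)
r = 849 (r = 499 + 350 = 849)
t(S) = -697/(26496 + 96*S) (t(S) = -697*1/((103 - 7)*(S + 276)) = -697*1/(96*(276 + S)) = -697/(26496 + 96*S))
-t(r) = -(-697)/(26496 + 96*849) = -(-697)/(26496 + 81504) = -(-697)/108000 = -1*(-697/108000) = 697/108000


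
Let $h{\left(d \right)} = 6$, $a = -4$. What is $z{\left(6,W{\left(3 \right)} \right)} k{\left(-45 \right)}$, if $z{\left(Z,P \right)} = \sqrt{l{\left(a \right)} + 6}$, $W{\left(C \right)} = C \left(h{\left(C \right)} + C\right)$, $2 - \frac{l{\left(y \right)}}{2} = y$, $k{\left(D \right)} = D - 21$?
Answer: $- 198 \sqrt{2} \approx -280.01$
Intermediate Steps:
$k{\left(D \right)} = -21 + D$ ($k{\left(D \right)} = D - 21 = -21 + D$)
$l{\left(y \right)} = 4 - 2 y$
$W{\left(C \right)} = C \left(6 + C\right)$
$z{\left(Z,P \right)} = 3 \sqrt{2}$ ($z{\left(Z,P \right)} = \sqrt{\left(4 - -8\right) + 6} = \sqrt{\left(4 + 8\right) + 6} = \sqrt{12 + 6} = \sqrt{18} = 3 \sqrt{2}$)
$z{\left(6,W{\left(3 \right)} \right)} k{\left(-45 \right)} = 3 \sqrt{2} \left(-21 - 45\right) = 3 \sqrt{2} \left(-66\right) = - 198 \sqrt{2}$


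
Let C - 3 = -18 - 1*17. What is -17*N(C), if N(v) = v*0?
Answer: 0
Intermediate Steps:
C = -32 (C = 3 + (-18 - 1*17) = 3 + (-18 - 17) = 3 - 35 = -32)
N(v) = 0
-17*N(C) = -17*0 = 0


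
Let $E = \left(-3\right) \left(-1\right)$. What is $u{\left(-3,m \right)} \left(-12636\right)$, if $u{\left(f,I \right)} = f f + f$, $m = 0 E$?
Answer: $-75816$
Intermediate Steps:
$E = 3$
$m = 0$ ($m = 0 \cdot 3 = 0$)
$u{\left(f,I \right)} = f + f^{2}$ ($u{\left(f,I \right)} = f^{2} + f = f + f^{2}$)
$u{\left(-3,m \right)} \left(-12636\right) = - 3 \left(1 - 3\right) \left(-12636\right) = \left(-3\right) \left(-2\right) \left(-12636\right) = 6 \left(-12636\right) = -75816$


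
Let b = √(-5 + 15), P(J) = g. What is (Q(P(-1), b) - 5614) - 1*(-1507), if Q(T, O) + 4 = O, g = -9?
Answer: -4111 + √10 ≈ -4107.8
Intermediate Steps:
P(J) = -9
b = √10 ≈ 3.1623
Q(T, O) = -4 + O
(Q(P(-1), b) - 5614) - 1*(-1507) = ((-4 + √10) - 5614) - 1*(-1507) = (-5618 + √10) + 1507 = -4111 + √10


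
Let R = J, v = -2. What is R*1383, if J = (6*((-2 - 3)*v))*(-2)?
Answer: -165960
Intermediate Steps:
J = -120 (J = (6*((-2 - 3)*(-2)))*(-2) = (6*(-5*(-2)))*(-2) = (6*10)*(-2) = 60*(-2) = -120)
R = -120
R*1383 = -120*1383 = -165960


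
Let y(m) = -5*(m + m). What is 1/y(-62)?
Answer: 1/620 ≈ 0.0016129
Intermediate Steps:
y(m) = -10*m
1/y(-62) = 1/(-10*(-62)) = 1/620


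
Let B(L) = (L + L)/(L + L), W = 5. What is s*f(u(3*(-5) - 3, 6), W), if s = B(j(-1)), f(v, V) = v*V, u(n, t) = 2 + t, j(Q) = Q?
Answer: 40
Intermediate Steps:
B(L) = 1 (B(L) = (2*L)/((2*L)) = (2*L)*(1/(2*L)) = 1)
f(v, V) = V*v
s = 1
s*f(u(3*(-5) - 3, 6), W) = 1*(5*(2 + 6)) = 1*(5*8) = 1*40 = 40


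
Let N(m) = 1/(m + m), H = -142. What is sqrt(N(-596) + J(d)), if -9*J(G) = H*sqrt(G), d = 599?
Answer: sqrt(-2682 + 50440672*sqrt(599))/1788 ≈ 19.651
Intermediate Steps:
N(m) = 1/(2*m)
J(G) = 142*sqrt(G)/9 (J(G) = -(-142)*sqrt(G)/9 = 142*sqrt(G)/9)
sqrt(N(-596) + J(d)) = sqrt((1/2)/(-596) + 142*sqrt(599)/9) = sqrt((1/2)*(-1/596) + 142*sqrt(599)/9) = sqrt(-1/1192 + 142*sqrt(599)/9)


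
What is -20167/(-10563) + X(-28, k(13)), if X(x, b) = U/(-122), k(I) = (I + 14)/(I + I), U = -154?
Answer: 291934/92049 ≈ 3.1715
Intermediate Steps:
k(I) = (14 + I)/(2*I) (k(I) = (14 + I)/((2*I)) = (14 + I)*(1/(2*I)) = (14 + I)/(2*I))
X(x, b) = 77/61 (X(x, b) = -154/(-122) = -154*(-1/122) = 77/61)
-20167/(-10563) + X(-28, k(13)) = -20167/(-10563) + 77/61 = -20167*(-1/10563) + 77/61 = 2881/1509 + 77/61 = 291934/92049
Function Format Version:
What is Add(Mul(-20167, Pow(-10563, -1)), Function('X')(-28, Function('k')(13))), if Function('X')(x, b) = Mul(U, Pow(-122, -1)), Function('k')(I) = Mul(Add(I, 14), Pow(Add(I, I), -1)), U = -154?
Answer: Rational(291934, 92049) ≈ 3.1715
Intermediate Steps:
Function('k')(I) = Mul(Rational(1, 2), Pow(I, -1), Add(14, I)) (Function('k')(I) = Mul(Add(14, I), Pow(Mul(2, I), -1)) = Mul(Add(14, I), Mul(Rational(1, 2), Pow(I, -1))) = Mul(Rational(1, 2), Pow(I, -1), Add(14, I)))
Function('X')(x, b) = Rational(77, 61) (Function('X')(x, b) = Mul(-154, Pow(-122, -1)) = Mul(-154, Rational(-1, 122)) = Rational(77, 61))
Add(Mul(-20167, Pow(-10563, -1)), Function('X')(-28, Function('k')(13))) = Add(Mul(-20167, Pow(-10563, -1)), Rational(77, 61)) = Add(Mul(-20167, Rational(-1, 10563)), Rational(77, 61)) = Add(Rational(2881, 1509), Rational(77, 61)) = Rational(291934, 92049)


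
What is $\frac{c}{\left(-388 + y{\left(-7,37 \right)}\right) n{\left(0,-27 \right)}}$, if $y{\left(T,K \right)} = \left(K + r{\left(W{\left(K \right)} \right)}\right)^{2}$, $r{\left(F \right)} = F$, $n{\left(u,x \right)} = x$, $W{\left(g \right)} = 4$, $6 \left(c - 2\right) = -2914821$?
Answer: $\frac{971603}{69822} \approx 13.915$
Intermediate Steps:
$c = - \frac{971603}{2}$ ($c = 2 + \frac{1}{6} \left(-2914821\right) = 2 - \frac{971607}{2} = - \frac{971603}{2} \approx -4.858 \cdot 10^{5}$)
$y{\left(T,K \right)} = \left(4 + K\right)^{2}$ ($y{\left(T,K \right)} = \left(K + 4\right)^{2} = \left(4 + K\right)^{2}$)
$\frac{c}{\left(-388 + y{\left(-7,37 \right)}\right) n{\left(0,-27 \right)}} = - \frac{971603}{2 \left(-388 + \left(4 + 37\right)^{2}\right) \left(-27\right)} = - \frac{971603}{2 \left(-388 + 41^{2}\right) \left(-27\right)} = - \frac{971603}{2 \left(-388 + 1681\right) \left(-27\right)} = - \frac{971603}{2 \cdot 1293 \left(-27\right)} = - \frac{971603}{2 \left(-34911\right)} = \left(- \frac{971603}{2}\right) \left(- \frac{1}{34911}\right) = \frac{971603}{69822}$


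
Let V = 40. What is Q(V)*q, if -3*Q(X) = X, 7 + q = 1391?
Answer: -55360/3 ≈ -18453.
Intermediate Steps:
q = 1384 (q = -7 + 1391 = 1384)
Q(X) = -X/3
Q(V)*q = -1/3*40*1384 = -40/3*1384 = -55360/3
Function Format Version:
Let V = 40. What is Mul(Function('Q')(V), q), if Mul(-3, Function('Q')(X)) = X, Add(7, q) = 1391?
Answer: Rational(-55360, 3) ≈ -18453.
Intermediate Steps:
q = 1384 (q = Add(-7, 1391) = 1384)
Function('Q')(X) = Mul(Rational(-1, 3), X)
Mul(Function('Q')(V), q) = Mul(Mul(Rational(-1, 3), 40), 1384) = Mul(Rational(-40, 3), 1384) = Rational(-55360, 3)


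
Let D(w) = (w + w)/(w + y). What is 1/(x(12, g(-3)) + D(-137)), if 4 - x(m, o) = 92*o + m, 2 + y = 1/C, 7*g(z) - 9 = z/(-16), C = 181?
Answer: -50316/6378997 ≈ -0.0078878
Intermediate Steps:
g(z) = 9/7 - z/112 (g(z) = 9/7 + (z/(-16))/7 = 9/7 + (z*(-1/16))/7 = 9/7 + (-z/16)/7 = 9/7 - z/112)
y = -361/181 (y = -2 + 1/181 = -361/181 ≈ -1.9945)
x(m, o) = 4 - m - 92*o (x(m, o) = 4 - (92*o + m) = 4 - (m + 92*o) = 4 + (-m - 92*o) = 4 - m - 92*o)
D(w) = 2*w/(-361/181 + w) (D(w) = (w + w)/(w - 361/181) = (2*w)/(-361/181 + w) = 2*w/(-361/181 + w))
1/(x(12, g(-3)) + D(-137)) = 1/((4 - 1*12 - 92*(9/7 - 1/112*(-3))) + 362*(-137)/(-361 + 181*(-137))) = 1/((4 - 12 - 92*(9/7 + 3/112)) + 362*(-137)/(-361 - 24797)) = 1/((4 - 12 - 92*21/16) + 362*(-137)/(-25158)) = 1/((4 - 12 - 483/4) + 362*(-137)*(-1/25158)) = 1/(-515/4 + 24797/12579) = 1/(-6378997/50316) = -50316/6378997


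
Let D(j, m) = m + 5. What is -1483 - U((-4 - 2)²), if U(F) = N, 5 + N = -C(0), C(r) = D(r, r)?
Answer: -1473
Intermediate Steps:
D(j, m) = 5 + m
C(r) = 5 + r
N = -10 (N = -5 - (5 + 0) = -5 - 1*5 = -5 - 5 = -10)
U(F) = -10
-1483 - U((-4 - 2)²) = -1483 - 1*(-10) = -1483 + 10 = -1473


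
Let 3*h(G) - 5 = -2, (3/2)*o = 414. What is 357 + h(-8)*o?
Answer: 633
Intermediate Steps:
o = 276 (o = (⅔)*414 = 276)
h(G) = 1 (h(G) = 5/3 + (⅓)*(-2) = 5/3 - ⅔ = 1)
357 + h(-8)*o = 357 + 1*276 = 357 + 276 = 633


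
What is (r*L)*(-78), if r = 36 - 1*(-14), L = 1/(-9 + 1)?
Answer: 975/2 ≈ 487.50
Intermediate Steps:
L = -1/8 (L = 1/(-8) = -1/8 ≈ -0.12500)
r = 50 (r = 36 + 14 = 50)
(r*L)*(-78) = (50*(-1/8))*(-78) = -25/4*(-78) = 975/2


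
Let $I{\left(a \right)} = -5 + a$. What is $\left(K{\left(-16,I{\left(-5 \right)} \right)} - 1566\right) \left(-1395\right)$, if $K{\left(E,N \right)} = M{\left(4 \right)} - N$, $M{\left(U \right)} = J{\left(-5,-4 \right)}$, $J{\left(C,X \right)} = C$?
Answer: $2177595$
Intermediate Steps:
$M{\left(U \right)} = -5$
$K{\left(E,N \right)} = -5 - N$
$\left(K{\left(-16,I{\left(-5 \right)} \right)} - 1566\right) \left(-1395\right) = \left(\left(-5 - \left(-5 - 5\right)\right) - 1566\right) \left(-1395\right) = \left(\left(-5 - -10\right) - 1566\right) \left(-1395\right) = \left(\left(-5 + 10\right) - 1566\right) \left(-1395\right) = \left(5 - 1566\right) \left(-1395\right) = \left(-1561\right) \left(-1395\right) = 2177595$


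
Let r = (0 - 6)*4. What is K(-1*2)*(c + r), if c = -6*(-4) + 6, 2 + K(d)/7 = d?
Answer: -168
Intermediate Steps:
K(d) = -14 + 7*d
r = -24 (r = -6*4 = -24)
c = 30 (c = 24 + 6 = 30)
K(-1*2)*(c + r) = (-14 + 7*(-1*2))*(30 - 24) = (-14 + 7*(-2))*6 = (-14 - 14)*6 = -28*6 = -168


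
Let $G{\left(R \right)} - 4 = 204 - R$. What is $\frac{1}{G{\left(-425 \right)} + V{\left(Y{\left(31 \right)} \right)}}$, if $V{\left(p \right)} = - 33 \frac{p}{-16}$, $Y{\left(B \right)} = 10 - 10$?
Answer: $\frac{1}{633} \approx 0.0015798$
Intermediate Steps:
$Y{\left(B \right)} = 0$ ($Y{\left(B \right)} = 10 - 10 = 0$)
$G{\left(R \right)} = 208 - R$ ($G{\left(R \right)} = 4 - \left(-204 + R\right) = 208 - R$)
$V{\left(p \right)} = \frac{33 p}{16}$ ($V{\left(p \right)} = - 33 p \left(- \frac{1}{16}\right) = - 33 \left(- \frac{p}{16}\right) = \frac{33 p}{16}$)
$\frac{1}{G{\left(-425 \right)} + V{\left(Y{\left(31 \right)} \right)}} = \frac{1}{\left(208 - -425\right) + \frac{33}{16} \cdot 0} = \frac{1}{\left(208 + 425\right) + 0} = \frac{1}{633 + 0} = \frac{1}{633}$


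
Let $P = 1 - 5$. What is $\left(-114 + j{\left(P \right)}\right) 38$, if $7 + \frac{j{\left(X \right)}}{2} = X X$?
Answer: $-3648$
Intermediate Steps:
$P = -4$
$j{\left(X \right)} = -14 + 2 X^{2}$ ($j{\left(X \right)} = -14 + 2 X X = -14 + 2 X^{2}$)
$\left(-114 + j{\left(P \right)}\right) 38 = \left(-114 - \left(14 - 2 \left(-4\right)^{2}\right)\right) 38 = \left(-114 + \left(-14 + 2 \cdot 16\right)\right) 38 = \left(-114 + \left(-14 + 32\right)\right) 38 = \left(-114 + 18\right) 38 = \left(-96\right) 38 = -3648$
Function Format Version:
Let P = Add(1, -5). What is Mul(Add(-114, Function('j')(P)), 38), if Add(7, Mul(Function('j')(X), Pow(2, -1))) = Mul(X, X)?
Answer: -3648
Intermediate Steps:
P = -4
Function('j')(X) = Add(-14, Mul(2, Pow(X, 2))) (Function('j')(X) = Add(-14, Mul(2, Mul(X, X))) = Add(-14, Mul(2, Pow(X, 2))))
Mul(Add(-114, Function('j')(P)), 38) = Mul(Add(-114, Add(-14, Mul(2, Pow(-4, 2)))), 38) = Mul(Add(-114, Add(-14, Mul(2, 16))), 38) = Mul(Add(-114, Add(-14, 32)), 38) = Mul(Add(-114, 18), 38) = Mul(-96, 38) = -3648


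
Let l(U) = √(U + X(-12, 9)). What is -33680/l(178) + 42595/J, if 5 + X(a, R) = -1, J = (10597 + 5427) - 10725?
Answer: 6085/757 - 16840*√43/43 ≈ -2560.0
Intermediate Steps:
J = 5299 (J = 16024 - 10725 = 5299)
X(a, R) = -6 (X(a, R) = -5 - 1 = -6)
l(U) = √(-6 + U) (l(U) = √(U - 6) = √(-6 + U))
-33680/l(178) + 42595/J = -33680/√(-6 + 178) + 42595/5299 = -33680*√43/86 + 42595*(1/5299) = -33680*√43/86 + 6085/757 = -16840*√43/43 + 6085/757 = 6085/757 - 16840*√43/43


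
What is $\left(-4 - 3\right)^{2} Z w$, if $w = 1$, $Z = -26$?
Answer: $-1274$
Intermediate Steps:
$\left(-4 - 3\right)^{2} Z w = \left(-4 - 3\right)^{2} \left(-26\right) 1 = \left(-7\right)^{2} \left(-26\right) 1 = 49 \left(-26\right) 1 = \left(-1274\right) 1 = -1274$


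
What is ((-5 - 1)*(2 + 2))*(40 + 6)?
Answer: -1104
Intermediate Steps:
((-5 - 1)*(2 + 2))*(40 + 6) = -6*4*46 = -24*46 = -1104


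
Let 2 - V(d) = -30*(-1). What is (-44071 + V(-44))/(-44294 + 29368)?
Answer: 44099/14926 ≈ 2.9545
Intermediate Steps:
V(d) = -28 (V(d) = 2 - (-30)*(-1) = 2 - 1*30 = 2 - 30 = -28)
(-44071 + V(-44))/(-44294 + 29368) = (-44071 - 28)/(-44294 + 29368) = -44099/(-14926) = -44099*(-1/14926) = 44099/14926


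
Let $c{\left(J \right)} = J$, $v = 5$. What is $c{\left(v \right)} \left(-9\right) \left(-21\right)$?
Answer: $945$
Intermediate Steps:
$c{\left(v \right)} \left(-9\right) \left(-21\right) = 5 \left(-9\right) \left(-21\right) = \left(-45\right) \left(-21\right) = 945$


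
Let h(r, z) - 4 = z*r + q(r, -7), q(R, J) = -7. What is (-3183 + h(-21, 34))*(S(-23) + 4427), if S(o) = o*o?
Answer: -19328400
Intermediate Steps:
h(r, z) = -3 + r*z (h(r, z) = 4 + (z*r - 7) = 4 + (r*z - 7) = 4 + (-7 + r*z) = -3 + r*z)
S(o) = o²
(-3183 + h(-21, 34))*(S(-23) + 4427) = (-3183 + (-3 - 21*34))*((-23)² + 4427) = (-3183 + (-3 - 714))*(529 + 4427) = (-3183 - 717)*4956 = -3900*4956 = -19328400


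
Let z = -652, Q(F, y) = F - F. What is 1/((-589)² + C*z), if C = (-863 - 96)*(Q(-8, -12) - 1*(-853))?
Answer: 1/533700525 ≈ 1.8737e-9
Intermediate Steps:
Q(F, y) = 0
C = -818027 (C = (-863 - 96)*(0 - 1*(-853)) = -959*(0 + 853) = -959*853 = -818027)
1/((-589)² + C*z) = 1/((-589)² - 818027*(-652)) = 1/(346921 + 533353604) = 1/533700525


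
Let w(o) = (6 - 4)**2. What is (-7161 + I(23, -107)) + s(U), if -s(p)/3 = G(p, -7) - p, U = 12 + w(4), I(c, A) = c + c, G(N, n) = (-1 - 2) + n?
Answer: -7037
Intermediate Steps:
G(N, n) = -3 + n
w(o) = 4 (w(o) = 2**2 = 4)
I(c, A) = 2*c
U = 16 (U = 12 + 4 = 16)
s(p) = 30 + 3*p (s(p) = -3*((-3 - 7) - p) = -3*(-10 - p) = 30 + 3*p)
(-7161 + I(23, -107)) + s(U) = (-7161 + 2*23) + (30 + 3*16) = (-7161 + 46) + (30 + 48) = -7115 + 78 = -7037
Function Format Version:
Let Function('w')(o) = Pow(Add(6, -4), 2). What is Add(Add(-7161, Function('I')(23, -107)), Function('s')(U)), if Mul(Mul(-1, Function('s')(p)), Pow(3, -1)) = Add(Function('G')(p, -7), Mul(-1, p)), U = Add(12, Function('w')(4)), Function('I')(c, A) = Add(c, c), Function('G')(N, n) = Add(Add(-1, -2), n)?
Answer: -7037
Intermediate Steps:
Function('G')(N, n) = Add(-3, n)
Function('w')(o) = 4 (Function('w')(o) = Pow(2, 2) = 4)
Function('I')(c, A) = Mul(2, c)
U = 16 (U = Add(12, 4) = 16)
Function('s')(p) = Add(30, Mul(3, p)) (Function('s')(p) = Mul(-3, Add(Add(-3, -7), Mul(-1, p))) = Mul(-3, Add(-10, Mul(-1, p))) = Add(30, Mul(3, p)))
Add(Add(-7161, Function('I')(23, -107)), Function('s')(U)) = Add(Add(-7161, Mul(2, 23)), Add(30, Mul(3, 16))) = Add(Add(-7161, 46), Add(30, 48)) = Add(-7115, 78) = -7037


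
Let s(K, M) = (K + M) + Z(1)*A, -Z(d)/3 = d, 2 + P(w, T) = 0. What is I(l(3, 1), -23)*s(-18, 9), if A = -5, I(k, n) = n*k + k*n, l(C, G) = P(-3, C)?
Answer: 552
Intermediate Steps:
P(w, T) = -2 (P(w, T) = -2 + 0 = -2)
l(C, G) = -2
I(k, n) = 2*k*n (I(k, n) = k*n + k*n = 2*k*n)
Z(d) = -3*d
s(K, M) = 15 + K + M (s(K, M) = (K + M) - 3*1*(-5) = (K + M) - 3*(-5) = (K + M) + 15 = 15 + K + M)
I(l(3, 1), -23)*s(-18, 9) = (2*(-2)*(-23))*(15 - 18 + 9) = 92*6 = 552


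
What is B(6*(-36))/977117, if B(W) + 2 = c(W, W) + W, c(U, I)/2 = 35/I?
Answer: -23579/105528636 ≈ -0.00022344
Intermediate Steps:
c(U, I) = 70/I (c(U, I) = 2*(35/I) = 70/I)
B(W) = -2 + W + 70/W (B(W) = -2 + (70/W + W) = -2 + (W + 70/W) = -2 + W + 70/W)
B(6*(-36))/977117 = (-2 + 6*(-36) + 70/((6*(-36))))/977117 = (-2 - 216 + 70/(-216))*(1/977117) = (-2 - 216 + 70*(-1/216))*(1/977117) = (-2 - 216 - 35/108)*(1/977117) = -23579/108*1/977117 = -23579/105528636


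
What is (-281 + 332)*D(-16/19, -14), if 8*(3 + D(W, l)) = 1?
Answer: -1173/8 ≈ -146.63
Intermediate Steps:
D(W, l) = -23/8 (D(W, l) = -3 + (⅛)*1 = -3 + ⅛ = -23/8)
(-281 + 332)*D(-16/19, -14) = (-281 + 332)*(-23/8) = 51*(-23/8) = -1173/8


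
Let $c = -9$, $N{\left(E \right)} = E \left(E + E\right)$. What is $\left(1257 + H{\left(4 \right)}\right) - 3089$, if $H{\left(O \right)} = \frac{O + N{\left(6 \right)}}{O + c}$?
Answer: $- \frac{9236}{5} \approx -1847.2$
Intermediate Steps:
$N{\left(E \right)} = 2 E^{2}$ ($N{\left(E \right)} = E 2 E = 2 E^{2}$)
$H{\left(O \right)} = \frac{72 + O}{-9 + O}$ ($H{\left(O \right)} = \frac{O + 2 \cdot 6^{2}}{O - 9} = \frac{O + 2 \cdot 36}{-9 + O} = \frac{O + 72}{-9 + O} = \frac{72 + O}{-9 + O}$)
$\left(1257 + H{\left(4 \right)}\right) - 3089 = \left(1257 + \frac{72 + 4}{-9 + 4}\right) - 3089 = \left(1257 + \frac{1}{-5} \cdot 76\right) - 3089 = \left(1257 - \frac{76}{5}\right) - 3089 = \frac{6209}{5} - 3089 = - \frac{9236}{5}$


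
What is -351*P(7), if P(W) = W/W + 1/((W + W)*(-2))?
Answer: -9477/28 ≈ -338.46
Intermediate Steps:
P(W) = 1 - 1/(4*W) (P(W) = 1 - 1/2/(2*W) = 1 + (1/(2*W))*(-1/2) = 1 - 1/(4*W))
-351*P(7) = -351*(-1/4 + 7)/7 = -351*27/(7*4) = -351*27/28 = -9477/28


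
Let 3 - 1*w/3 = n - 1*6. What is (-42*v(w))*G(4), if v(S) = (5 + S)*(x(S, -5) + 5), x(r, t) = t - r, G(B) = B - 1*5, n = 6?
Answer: -5292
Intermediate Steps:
G(B) = -5 + B (G(B) = B - 5 = -5 + B)
w = 9 (w = 9 - 3*(6 - 1*6) = 9 - 3*(6 - 6) = 9 - 3*0 = 9 + 0 = 9)
v(S) = -S*(5 + S) (v(S) = (5 + S)*((-5 - S) + 5) = (5 + S)*(-S) = -S*(5 + S))
(-42*v(w))*G(4) = (-(-42)*9*(5 + 9))*(-5 + 4) = -(-42)*9*14*(-1) = -42*(-126)*(-1) = 5292*(-1) = -5292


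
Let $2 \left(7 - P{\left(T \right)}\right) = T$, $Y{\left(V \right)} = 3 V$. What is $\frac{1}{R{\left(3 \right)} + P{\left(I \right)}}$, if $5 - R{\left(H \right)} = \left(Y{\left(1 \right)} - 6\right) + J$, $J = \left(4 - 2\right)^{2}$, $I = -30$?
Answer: $\frac{1}{26} \approx 0.038462$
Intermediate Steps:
$P{\left(T \right)} = 7 - \frac{T}{2}$
$J = 4$ ($J = 2^{2} = 4$)
$R{\left(H \right)} = 4$ ($R{\left(H \right)} = 5 - \left(\left(3 \cdot 1 - 6\right) + 4\right) = 5 - \left(\left(3 - 6\right) + 4\right) = 5 - \left(-3 + 4\right) = 5 - 1 = 4$)
$\frac{1}{R{\left(3 \right)} + P{\left(I \right)}} = \frac{1}{4 + \left(7 - -15\right)} = \frac{1}{4 + \left(7 + 15\right)} = \frac{1}{4 + 22} = \frac{1}{26}$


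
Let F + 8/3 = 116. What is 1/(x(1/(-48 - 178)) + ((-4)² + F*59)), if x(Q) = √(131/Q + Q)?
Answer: 13633224/91439174677 - 9*I*√1512156282/91439174677 ≈ 0.0001491 - 3.8274e-6*I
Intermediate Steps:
F = 340/3 (F = -8/3 + 116 = 340/3 ≈ 113.33)
x(Q) = √(Q + 131/Q)
1/(x(1/(-48 - 178)) + ((-4)² + F*59)) = 1/(√(1/(-48 - 178) + 131/(1/(-48 - 178))) + ((-4)² + (340/3)*59)) = 1/(√(1/(-226) + 131/(1/(-226))) + (16 + 20060/3)) = 1/(√(-1/226 + 131/(-1/226)) + 20108/3) = 1/(√(-1/226 + 131*(-226)) + 20108/3) = 1/(√(-1/226 - 29606) + 20108/3) = 1/(√(-6690957/226) + 20108/3) = 1/(I*√1512156282/226 + 20108/3) = 1/(20108/3 + I*√1512156282/226)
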